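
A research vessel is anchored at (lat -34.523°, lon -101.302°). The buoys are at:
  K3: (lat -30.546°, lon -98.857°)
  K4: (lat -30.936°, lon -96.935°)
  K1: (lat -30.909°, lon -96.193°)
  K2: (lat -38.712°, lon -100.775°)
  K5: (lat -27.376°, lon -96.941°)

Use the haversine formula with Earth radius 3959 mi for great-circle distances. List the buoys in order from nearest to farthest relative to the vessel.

K2, K3, K4, K1, K5

Distances from the vessel:
K2 (lat -38.712°, lon -100.775°): 290.9 mi
K3 (lat -30.546°, lon -98.857°): 309.5 mi
K4 (lat -30.936°, lon -96.935°): 354.7 mi
K1 (lat -30.909°, lon -96.193°): 387.9 mi
K5 (lat -27.376°, lon -96.941°): 557.2 mi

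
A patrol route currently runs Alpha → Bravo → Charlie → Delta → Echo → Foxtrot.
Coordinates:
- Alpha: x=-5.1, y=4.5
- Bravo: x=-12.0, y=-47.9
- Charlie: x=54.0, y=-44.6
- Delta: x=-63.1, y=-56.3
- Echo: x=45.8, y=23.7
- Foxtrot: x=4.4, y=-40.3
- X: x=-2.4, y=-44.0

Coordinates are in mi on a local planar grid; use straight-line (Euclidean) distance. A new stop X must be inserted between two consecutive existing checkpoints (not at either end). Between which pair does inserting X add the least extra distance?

between Charlie and Delta

Added distance for inserting X between each consecutive pair:
Alpha–Bravo: 6.1 mi
Bravo–Charlie: 0.7 mi
Charlie–Delta: 0.7 mi
Delta–Echo: 9.9 mi
Echo–Foxtrot: 14.6 mi
Smallest added distance is 0.7 mi, inserting between Charlie and Delta.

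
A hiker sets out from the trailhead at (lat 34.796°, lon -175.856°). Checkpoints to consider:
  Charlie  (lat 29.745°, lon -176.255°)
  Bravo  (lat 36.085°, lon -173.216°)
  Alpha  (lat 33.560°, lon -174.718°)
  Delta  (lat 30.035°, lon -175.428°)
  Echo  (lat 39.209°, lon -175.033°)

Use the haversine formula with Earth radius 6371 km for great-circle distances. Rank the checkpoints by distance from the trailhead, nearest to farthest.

Computing each great-circle distance from (lat 34.796°, lon -175.856°):
Alpha (lat 33.560°, lon -174.718°): 172.8 km
Bravo (lat 36.085°, lon -173.216°): 278.8 km
Echo (lat 39.209°, lon -175.033°): 496.1 km
Delta (lat 30.035°, lon -175.428°): 530.9 km
Charlie (lat 29.745°, lon -176.255°): 562.9 km

Alpha, Bravo, Echo, Delta, Charlie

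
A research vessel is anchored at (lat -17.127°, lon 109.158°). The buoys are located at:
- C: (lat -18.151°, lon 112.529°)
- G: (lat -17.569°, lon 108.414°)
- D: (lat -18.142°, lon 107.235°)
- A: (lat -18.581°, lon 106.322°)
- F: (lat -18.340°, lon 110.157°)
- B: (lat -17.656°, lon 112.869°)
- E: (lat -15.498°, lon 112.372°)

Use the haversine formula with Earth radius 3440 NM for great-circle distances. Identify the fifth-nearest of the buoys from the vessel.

C

Distance to each, sorted:
G: 50.2 NM
F: 92.6 NM
D: 125.8 NM
A: 184.1 NM
C: 202.4 NM
E: 209.4 NM
B: 215.0 NM
The fifth-nearest is C at 202.4 NM.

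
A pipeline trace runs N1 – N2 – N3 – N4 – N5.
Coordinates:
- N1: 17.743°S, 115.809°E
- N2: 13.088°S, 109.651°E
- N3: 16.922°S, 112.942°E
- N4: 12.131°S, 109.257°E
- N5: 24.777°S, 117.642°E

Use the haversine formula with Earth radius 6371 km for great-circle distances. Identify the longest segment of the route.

Leg distances:
N1→N2: 838.7 km
N2→N3: 553.7 km
N3→N4: 664.1 km
N4→N5: 1659.9 km
The longest leg is N4–N5 at 1659.9 km.

N4–N5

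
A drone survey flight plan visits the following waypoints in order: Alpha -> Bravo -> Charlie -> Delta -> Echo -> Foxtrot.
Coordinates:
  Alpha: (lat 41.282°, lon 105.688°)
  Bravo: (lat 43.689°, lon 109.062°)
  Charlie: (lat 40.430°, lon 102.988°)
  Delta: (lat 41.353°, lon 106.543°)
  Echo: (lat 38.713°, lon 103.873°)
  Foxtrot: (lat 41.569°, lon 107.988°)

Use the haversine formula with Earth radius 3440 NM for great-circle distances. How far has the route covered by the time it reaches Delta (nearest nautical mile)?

Leg distances:
Alpha→Bravo: 207.8 NM  (cumulative 207.8 NM)
Bravo→Charlie: 333.9 NM  (cumulative 541.7 NM)
Charlie→Delta: 170.6 NM  (cumulative 712.3 NM)
Cumulative distance at Delta ≈ 712 NM.

712 NM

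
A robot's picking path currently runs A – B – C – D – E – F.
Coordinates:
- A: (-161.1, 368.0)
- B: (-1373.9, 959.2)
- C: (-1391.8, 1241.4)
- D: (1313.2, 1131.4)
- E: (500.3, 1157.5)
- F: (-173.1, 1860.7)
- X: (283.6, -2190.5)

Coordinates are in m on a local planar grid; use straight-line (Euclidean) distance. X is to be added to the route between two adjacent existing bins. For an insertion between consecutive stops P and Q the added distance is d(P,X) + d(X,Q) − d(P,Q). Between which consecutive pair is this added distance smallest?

between C and D

Added distance for inserting X between each consecutive pair:
A–B: 4806.8 m
B–C: 7095.5 m
C–D: 4589.6 m
D–E: 6019.5 m
E–F: 6458.2 m
Smallest added distance is 4589.6 m, inserting between C and D.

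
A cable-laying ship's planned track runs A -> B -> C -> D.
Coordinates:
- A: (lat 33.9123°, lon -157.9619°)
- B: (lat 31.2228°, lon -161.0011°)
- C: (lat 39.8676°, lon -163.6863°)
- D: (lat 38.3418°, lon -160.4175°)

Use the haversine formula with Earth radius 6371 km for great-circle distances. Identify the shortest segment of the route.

Leg distances:
A→B: 412.9 km
B→C: 991.3 km
C→D: 329.1 km
The shortest leg is C–D at 329.1 km.

C–D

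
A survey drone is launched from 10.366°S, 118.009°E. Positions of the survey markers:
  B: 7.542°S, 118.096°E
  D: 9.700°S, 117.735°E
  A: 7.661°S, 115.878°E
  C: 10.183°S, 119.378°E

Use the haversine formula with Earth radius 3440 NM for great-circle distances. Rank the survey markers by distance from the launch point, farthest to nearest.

Computing each great-circle distance from 10.366°S, 118.009°E:
A 7.661°S, 115.878°E: 205.8 NM
B 7.542°S, 118.096°E: 169.6 NM
C 10.183°S, 119.378°E: 81.6 NM
D 9.700°S, 117.735°E: 43.1 NM

A, B, C, D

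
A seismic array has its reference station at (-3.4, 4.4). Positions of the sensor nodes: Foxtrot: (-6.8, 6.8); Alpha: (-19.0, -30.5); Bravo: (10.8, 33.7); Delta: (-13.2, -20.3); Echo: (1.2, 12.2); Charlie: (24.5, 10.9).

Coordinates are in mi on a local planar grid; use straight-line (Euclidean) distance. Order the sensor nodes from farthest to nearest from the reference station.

Computing each straight-line distance from (-3.4, 4.4):
Alpha (-19.0, -30.5): 38.2 mi
Bravo (10.8, 33.7): 32.6 mi
Charlie (24.5, 10.9): 28.6 mi
Delta (-13.2, -20.3): 26.6 mi
Echo (1.2, 12.2): 9.1 mi
Foxtrot (-6.8, 6.8): 4.2 mi

Alpha, Bravo, Charlie, Delta, Echo, Foxtrot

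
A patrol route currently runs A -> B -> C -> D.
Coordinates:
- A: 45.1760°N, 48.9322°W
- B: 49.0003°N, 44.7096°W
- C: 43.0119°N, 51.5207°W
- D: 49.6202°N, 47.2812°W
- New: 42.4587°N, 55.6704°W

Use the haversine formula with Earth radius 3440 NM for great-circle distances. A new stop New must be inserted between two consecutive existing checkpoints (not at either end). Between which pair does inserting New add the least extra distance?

between C and D

Added distance for inserting New between each consecutive pair:
A–B: 650.4 NM
B–C: 331.5 NM
C–D: 305.7 NM
Smallest added distance is 305.7 NM, inserting between C and D.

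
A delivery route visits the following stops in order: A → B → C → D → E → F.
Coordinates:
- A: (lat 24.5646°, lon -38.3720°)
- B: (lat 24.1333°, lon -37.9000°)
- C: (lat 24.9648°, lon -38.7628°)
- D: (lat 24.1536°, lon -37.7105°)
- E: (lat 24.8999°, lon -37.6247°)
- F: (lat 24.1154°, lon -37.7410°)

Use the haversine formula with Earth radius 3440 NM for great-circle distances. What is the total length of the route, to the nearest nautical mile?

273 NM

Leg distances:
A→B: 36.6 NM  (cumulative 36.6 NM)
B→C: 68.6 NM  (cumulative 105.2 NM)
C→D: 75.3 NM  (cumulative 180.5 NM)
D→E: 45.1 NM  (cumulative 225.6 NM)
E→F: 47.5 NM  (cumulative 273.1 NM)
Total route length ≈ 273 NM.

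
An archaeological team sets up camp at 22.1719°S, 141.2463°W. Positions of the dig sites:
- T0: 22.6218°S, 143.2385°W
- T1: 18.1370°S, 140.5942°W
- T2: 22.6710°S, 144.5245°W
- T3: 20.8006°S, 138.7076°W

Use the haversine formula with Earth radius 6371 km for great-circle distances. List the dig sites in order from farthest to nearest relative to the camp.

Distances from the camp:
T1 18.1370°S, 140.5942°W: 453.8 km
T2 22.6710°S, 144.5245°W: 341.5 km
T3 20.8006°S, 138.7076°W: 303.7 km
T0 22.6218°S, 143.2385°W: 210.8 km

T1, T2, T3, T0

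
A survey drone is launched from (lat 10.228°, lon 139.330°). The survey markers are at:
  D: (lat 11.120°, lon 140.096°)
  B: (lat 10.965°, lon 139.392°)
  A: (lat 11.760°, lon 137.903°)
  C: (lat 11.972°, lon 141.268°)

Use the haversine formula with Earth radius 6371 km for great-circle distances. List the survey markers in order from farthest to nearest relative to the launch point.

Distance from the launch point at (lat 10.228°, lon 139.330°) to each:
C (lat 11.972°, lon 141.268°): 286.9 km
A (lat 11.760°, lon 137.903°): 230.8 km
D (lat 11.120°, lon 140.096°): 129.8 km
B (lat 10.965°, lon 139.392°): 82.2 km

C, A, D, B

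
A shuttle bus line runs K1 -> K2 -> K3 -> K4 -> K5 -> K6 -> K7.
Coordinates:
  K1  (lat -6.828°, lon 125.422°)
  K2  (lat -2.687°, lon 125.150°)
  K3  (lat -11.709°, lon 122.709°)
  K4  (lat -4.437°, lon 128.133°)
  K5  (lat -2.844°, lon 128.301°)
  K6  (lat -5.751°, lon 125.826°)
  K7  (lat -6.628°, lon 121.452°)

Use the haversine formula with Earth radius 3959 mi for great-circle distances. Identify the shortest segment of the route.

Leg distances:
K1→K2: 286.7 mi
K2→K3: 645.4 mi
K3→K4: 624.5 mi
K4→K5: 110.7 mi
K5→K6: 263.5 mi
K6→K7: 306.5 mi
The shortest leg is K4–K5 at 110.7 mi.

K4–K5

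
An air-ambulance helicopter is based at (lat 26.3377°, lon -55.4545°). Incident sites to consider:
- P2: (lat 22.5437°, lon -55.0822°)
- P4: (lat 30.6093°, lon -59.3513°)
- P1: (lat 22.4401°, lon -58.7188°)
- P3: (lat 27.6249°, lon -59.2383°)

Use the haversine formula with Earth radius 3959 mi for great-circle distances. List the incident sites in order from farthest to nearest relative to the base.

P4, P1, P2, P3

Distances from the base:
P4 (lat 30.6093°, lon -59.3513°): 378.3 mi
P1 (lat 22.4401°, lon -58.7188°): 338.7 mi
P2 (lat 22.5437°, lon -55.0822°): 263.2 mi
P3 (lat 27.6249°, lon -59.2383°): 249.4 mi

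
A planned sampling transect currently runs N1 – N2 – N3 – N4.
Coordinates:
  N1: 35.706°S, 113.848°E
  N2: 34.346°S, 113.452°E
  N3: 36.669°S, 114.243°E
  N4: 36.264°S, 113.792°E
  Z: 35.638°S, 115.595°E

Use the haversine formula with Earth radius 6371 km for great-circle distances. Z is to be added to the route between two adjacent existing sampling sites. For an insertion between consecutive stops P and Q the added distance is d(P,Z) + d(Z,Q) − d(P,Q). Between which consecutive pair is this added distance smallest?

between N2 and N3

Added distance for inserting Z between each consecutive pair:
N1–N2: 244.9 km
N2–N3: 141.3 km
N3–N4: 283.1 km
Smallest added distance is 141.3 km, inserting between N2 and N3.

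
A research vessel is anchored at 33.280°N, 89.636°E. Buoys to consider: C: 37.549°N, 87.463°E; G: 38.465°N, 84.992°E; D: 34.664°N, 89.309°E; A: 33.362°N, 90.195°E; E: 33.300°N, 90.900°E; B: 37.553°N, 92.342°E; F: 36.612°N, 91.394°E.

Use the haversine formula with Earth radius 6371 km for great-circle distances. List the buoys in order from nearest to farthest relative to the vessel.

Distances from the vessel:
A 33.362°N, 90.195°E: 52.7 km
E 33.300°N, 90.900°E: 117.5 km
D 34.664°N, 89.309°E: 156.8 km
F 36.612°N, 91.394°E: 403.6 km
C 37.549°N, 87.463°E: 513.9 km
B 37.553°N, 92.342°E: 534.6 km
G 38.465°N, 84.992°E: 712.2 km

A, E, D, F, C, B, G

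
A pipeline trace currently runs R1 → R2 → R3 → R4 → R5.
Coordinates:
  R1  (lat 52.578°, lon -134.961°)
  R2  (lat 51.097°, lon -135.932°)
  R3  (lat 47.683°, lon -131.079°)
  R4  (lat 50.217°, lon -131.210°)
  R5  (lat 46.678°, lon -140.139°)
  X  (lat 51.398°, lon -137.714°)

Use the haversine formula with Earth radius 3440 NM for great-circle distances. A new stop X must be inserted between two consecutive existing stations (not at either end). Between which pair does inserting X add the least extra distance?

between R1 and R2

Added distance for inserting X between each consecutive pair:
R1–R2: 97.4 NM
R2–R3: 131.4 NM
R3–R4: 445.6 NM
R4–R5: 141.8 NM
Smallest added distance is 97.4 NM, inserting between R1 and R2.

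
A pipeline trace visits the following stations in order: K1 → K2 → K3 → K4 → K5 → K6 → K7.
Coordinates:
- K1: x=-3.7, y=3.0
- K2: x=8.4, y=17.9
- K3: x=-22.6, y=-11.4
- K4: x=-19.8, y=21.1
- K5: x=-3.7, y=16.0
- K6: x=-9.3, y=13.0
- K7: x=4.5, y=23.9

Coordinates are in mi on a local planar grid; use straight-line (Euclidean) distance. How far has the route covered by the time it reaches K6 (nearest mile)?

Leg distances:
K1→K2: 19.2 mi  (cumulative 19.2 mi)
K2→K3: 42.7 mi  (cumulative 61.8 mi)
K3→K4: 32.6 mi  (cumulative 94.5 mi)
K4→K5: 16.9 mi  (cumulative 111.4 mi)
K5→K6: 6.4 mi  (cumulative 117.7 mi)
Cumulative distance at K6 ≈ 118 mi.

118 mi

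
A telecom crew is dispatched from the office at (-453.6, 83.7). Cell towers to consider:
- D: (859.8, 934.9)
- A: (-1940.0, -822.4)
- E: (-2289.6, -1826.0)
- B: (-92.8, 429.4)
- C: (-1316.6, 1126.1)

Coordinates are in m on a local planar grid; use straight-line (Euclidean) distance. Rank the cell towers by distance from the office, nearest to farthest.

Computing each straight-line distance from (-453.6, 83.7):
B (-92.8, 429.4): 499.7 m
C (-1316.6, 1126.1): 1353.3 m
D (859.8, 934.9): 1565.1 m
A (-1940.0, -822.4): 1740.8 m
E (-2289.6, -1826.0): 2649.1 m

B, C, D, A, E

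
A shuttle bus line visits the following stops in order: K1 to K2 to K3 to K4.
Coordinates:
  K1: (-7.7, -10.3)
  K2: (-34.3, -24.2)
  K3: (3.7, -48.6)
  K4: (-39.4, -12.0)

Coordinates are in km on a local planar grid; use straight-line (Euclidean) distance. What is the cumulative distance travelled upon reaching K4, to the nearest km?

132 km

Leg distances:
K1→K2: 30.0 km  (cumulative 30.0 km)
K2→K3: 45.2 km  (cumulative 75.2 km)
K3→K4: 56.5 km  (cumulative 131.7 km)
Cumulative distance at K4 ≈ 132 km.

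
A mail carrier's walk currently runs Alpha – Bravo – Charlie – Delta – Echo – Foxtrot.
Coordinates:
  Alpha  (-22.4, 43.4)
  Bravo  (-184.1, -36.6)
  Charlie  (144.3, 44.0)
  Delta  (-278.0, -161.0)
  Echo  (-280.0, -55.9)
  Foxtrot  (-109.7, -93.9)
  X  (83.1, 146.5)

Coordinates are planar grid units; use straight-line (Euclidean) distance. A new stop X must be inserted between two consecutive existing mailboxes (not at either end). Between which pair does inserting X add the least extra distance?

between Bravo and Charlie

Added distance for inserting X between each consecutive pair:
Alpha–Bravo: 291.0
Bravo–Charlie: 105.1
Charlie–Delta: 124.2
Delta–Echo: 784.9
Echo–Foxtrot: 549.4
Smallest added distance is 105.1, inserting between Bravo and Charlie.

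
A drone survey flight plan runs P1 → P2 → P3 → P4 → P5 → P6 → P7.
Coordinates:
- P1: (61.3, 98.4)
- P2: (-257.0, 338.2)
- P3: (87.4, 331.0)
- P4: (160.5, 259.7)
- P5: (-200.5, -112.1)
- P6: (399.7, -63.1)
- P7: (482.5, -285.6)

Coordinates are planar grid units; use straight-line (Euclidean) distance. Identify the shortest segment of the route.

P3–P4

Leg distances:
P1→P2: 398.5
P2→P3: 344.5
P3→P4: 102.1
P4→P5: 518.2
P5→P6: 602.2
P6→P7: 237.4
The shortest leg is P3–P4 at 102.1.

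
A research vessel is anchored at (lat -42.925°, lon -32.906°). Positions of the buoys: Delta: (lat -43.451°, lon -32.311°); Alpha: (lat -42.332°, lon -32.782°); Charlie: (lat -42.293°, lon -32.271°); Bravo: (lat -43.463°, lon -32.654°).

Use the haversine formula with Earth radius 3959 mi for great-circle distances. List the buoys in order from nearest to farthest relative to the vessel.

Computing each great-circle distance from (lat -42.925°, lon -32.906°):
Bravo (lat -43.463°, lon -32.654°): 39.3 mi
Alpha (lat -42.332°, lon -32.782°): 41.5 mi
Delta (lat -43.451°, lon -32.311°): 47.1 mi
Charlie (lat -42.293°, lon -32.271°): 54.3 mi

Bravo, Alpha, Delta, Charlie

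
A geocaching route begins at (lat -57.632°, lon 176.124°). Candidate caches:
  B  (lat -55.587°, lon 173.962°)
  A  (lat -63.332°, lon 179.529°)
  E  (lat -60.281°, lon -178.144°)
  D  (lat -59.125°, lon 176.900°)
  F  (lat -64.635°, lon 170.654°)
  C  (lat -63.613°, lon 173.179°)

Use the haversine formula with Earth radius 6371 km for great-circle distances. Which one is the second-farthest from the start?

Distance to each, sorted:
F: 831.5 km
C: 684.0 km
A: 660.5 km
E: 441.1 km
B: 263.1 km
D: 172.1 km
The second-farthest is C at 684.0 km.

C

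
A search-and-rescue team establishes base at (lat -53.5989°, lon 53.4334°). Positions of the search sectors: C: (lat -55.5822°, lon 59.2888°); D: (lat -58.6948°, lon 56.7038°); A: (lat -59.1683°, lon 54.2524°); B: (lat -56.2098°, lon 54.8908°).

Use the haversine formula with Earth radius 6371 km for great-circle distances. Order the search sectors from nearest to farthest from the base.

B, C, D, A

Distance from the base at (lat -53.5989°, lon 53.4334°) to each:
B (lat -56.2098°, lon 54.8908°): 304.9 km
C (lat -55.5822°, lon 59.2888°): 436.8 km
D (lat -58.6948°, lon 56.7038°): 601.6 km
A (lat -59.1683°, lon 54.2524°): 621.3 km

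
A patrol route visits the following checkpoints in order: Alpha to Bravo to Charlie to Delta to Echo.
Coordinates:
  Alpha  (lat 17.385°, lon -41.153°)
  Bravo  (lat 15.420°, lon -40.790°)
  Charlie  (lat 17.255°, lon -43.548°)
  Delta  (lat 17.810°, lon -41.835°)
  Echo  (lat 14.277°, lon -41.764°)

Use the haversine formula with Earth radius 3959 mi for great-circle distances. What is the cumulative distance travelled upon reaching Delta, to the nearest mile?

Leg distances:
Alpha→Bravo: 137.9 mi  (cumulative 137.9 mi)
Bravo→Charlie: 222.5 mi  (cumulative 360.4 mi)
Charlie→Delta: 119.2 mi  (cumulative 479.6 mi)
Cumulative distance at Delta ≈ 480 mi.

480 mi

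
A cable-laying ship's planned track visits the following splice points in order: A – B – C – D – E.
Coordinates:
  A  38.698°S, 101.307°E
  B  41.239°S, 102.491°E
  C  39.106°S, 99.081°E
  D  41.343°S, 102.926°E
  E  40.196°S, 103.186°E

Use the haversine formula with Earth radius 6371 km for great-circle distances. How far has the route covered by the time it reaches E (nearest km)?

1214 km

Leg distances:
A→B: 300.0 km  (cumulative 300.0 km)
B→C: 374.4 km  (cumulative 674.4 km)
C→D: 410.3 km  (cumulative 1084.7 km)
D→E: 129.4 km  (cumulative 1214.1 km)
Cumulative distance at E ≈ 1214 km.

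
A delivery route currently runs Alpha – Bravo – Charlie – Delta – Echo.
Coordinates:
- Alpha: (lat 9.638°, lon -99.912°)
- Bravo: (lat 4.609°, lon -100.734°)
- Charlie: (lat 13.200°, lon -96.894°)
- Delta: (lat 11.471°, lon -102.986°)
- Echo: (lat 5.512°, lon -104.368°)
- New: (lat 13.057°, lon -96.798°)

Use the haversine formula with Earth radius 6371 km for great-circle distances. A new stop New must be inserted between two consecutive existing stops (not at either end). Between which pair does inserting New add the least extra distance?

Added distance for inserting New between each consecutive pair:
Alpha–Bravo: 977.1 km
Bravo–Charlie: 8.9 km
Charlie–Delta: 25.0 km
Delta–Echo: 1195.5 km
Smallest added distance is 8.9 km, inserting between Bravo and Charlie.

between Bravo and Charlie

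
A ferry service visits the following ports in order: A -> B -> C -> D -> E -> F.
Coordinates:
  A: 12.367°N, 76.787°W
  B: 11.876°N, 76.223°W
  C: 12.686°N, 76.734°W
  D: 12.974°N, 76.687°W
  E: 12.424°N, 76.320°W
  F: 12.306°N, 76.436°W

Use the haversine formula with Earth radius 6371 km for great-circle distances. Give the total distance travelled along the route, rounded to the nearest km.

311 km

Leg distances:
A→B: 82.1 km  (cumulative 82.1 km)
B→C: 105.8 km  (cumulative 187.9 km)
C→D: 32.4 km  (cumulative 220.3 km)
D→E: 73.0 km  (cumulative 293.3 km)
E→F: 18.2 km  (cumulative 311.5 km)
Total route length ≈ 311 km.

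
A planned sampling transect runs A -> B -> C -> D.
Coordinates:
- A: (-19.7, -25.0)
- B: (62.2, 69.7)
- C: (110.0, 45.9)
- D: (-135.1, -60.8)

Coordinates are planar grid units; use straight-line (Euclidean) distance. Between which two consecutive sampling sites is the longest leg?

C–D

Leg distances:
A→B: 125.2
B→C: 53.4
C→D: 267.3
The longest leg is C–D at 267.3.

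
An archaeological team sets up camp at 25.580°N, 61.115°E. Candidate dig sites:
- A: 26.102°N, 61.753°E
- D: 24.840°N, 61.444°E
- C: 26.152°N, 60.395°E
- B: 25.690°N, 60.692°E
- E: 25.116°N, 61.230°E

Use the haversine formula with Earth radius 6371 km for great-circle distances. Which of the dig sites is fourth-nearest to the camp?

D

Distances from the camp (25.580°N, 61.115°E):
B: 44.1 km
E: 52.9 km
A: 86.3 km
D: 88.7 km
C: 96.1 km
The fourth-nearest is D at 88.7 km.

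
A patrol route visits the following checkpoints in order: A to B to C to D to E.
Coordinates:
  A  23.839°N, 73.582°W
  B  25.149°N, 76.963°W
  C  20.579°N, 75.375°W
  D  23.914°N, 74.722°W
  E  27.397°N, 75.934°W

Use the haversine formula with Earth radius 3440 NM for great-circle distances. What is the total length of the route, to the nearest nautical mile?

912 NM

Leg distances:
A→B: 200.8 NM  (cumulative 200.8 NM)
B→C: 288.1 NM  (cumulative 488.9 NM)
C→D: 203.5 NM  (cumulative 692.3 NM)
D→E: 219.2 NM  (cumulative 911.5 NM)
Total route length ≈ 912 NM.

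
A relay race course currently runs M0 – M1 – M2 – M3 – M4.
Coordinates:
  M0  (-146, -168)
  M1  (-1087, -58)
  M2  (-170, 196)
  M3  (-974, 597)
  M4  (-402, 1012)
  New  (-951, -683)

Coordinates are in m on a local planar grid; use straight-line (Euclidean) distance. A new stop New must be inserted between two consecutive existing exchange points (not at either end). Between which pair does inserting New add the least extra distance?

between M0 and M1

Added distance for inserting New between each consecutive pair:
M0–M1: 647.9 m
M1–M2: 863.9 m
M2–M3: 1557.6 m
M3–M4: 2355.2 m
Smallest added distance is 647.9 m, inserting between M0 and M1.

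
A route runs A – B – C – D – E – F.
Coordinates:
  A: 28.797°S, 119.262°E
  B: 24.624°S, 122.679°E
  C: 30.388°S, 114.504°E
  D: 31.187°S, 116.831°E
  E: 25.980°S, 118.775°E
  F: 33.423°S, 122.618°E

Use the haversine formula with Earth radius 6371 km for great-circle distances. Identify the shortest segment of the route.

C–D

Leg distances:
A→B: 574.8 km
B→C: 1029.4 km
C→D: 239.4 km
D→E: 609.3 km
E→F: 906.8 km
The shortest leg is C–D at 239.4 km.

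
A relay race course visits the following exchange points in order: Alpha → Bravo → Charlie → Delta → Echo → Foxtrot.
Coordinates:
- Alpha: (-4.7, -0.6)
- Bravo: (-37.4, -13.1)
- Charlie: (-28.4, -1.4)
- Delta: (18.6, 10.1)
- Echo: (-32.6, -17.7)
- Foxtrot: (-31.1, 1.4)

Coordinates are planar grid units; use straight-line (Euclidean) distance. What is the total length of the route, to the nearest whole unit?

Leg distances:
Alpha→Bravo: 35.0  (cumulative 35.0)
Bravo→Charlie: 14.8  (cumulative 49.8)
Charlie→Delta: 48.4  (cumulative 98.2)
Delta→Echo: 58.3  (cumulative 156.4)
Echo→Foxtrot: 19.2  (cumulative 175.6)
Total route length ≈ 176.

176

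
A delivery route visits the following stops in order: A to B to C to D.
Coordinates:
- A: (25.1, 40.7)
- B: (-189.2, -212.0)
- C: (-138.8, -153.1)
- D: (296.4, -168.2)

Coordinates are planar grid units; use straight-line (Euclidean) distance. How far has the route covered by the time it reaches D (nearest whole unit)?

844

Leg distances:
A→B: 331.3  (cumulative 331.3)
B→C: 77.5  (cumulative 408.9)
C→D: 435.5  (cumulative 844.3)
Cumulative distance at D ≈ 844.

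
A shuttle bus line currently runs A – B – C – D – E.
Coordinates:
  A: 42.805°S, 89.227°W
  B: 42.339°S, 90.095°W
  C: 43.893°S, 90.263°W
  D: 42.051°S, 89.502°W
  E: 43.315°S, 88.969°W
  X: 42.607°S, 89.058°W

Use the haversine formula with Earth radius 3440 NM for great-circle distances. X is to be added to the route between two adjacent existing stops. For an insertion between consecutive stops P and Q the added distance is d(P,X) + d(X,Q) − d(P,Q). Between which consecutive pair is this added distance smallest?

Added distance for inserting X between each consecutive pair:
A–B: 15.2 NM
B–C: 48.5 NM
C–D: 16.7 NM
D–E: 2.0 NM
Smallest added distance is 2.0 NM, inserting between D and E.

between D and E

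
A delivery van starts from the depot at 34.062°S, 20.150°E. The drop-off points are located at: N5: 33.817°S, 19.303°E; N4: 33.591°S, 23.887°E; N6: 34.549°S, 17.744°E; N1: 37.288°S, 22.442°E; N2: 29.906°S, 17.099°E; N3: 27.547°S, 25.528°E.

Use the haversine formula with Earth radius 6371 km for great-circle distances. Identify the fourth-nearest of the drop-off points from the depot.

N1

Distances from the depot (34.062°S, 20.150°E):
N5: 82.7 km
N6: 227.5 km
N4: 349.1 km
N1: 414.1 km
N2: 544.3 km
N3: 887.7 km
The fourth-nearest is N1 at 414.1 km.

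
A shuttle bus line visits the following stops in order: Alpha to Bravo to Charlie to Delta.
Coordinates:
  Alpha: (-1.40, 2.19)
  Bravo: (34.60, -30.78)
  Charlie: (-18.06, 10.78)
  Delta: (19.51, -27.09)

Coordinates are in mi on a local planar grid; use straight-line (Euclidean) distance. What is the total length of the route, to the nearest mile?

Leg distances:
Alpha→Bravo: 48.8 mi  (cumulative 48.8 mi)
Bravo→Charlie: 67.1 mi  (cumulative 115.9 mi)
Charlie→Delta: 53.3 mi  (cumulative 169.2 mi)
Total route length ≈ 169 mi.

169 mi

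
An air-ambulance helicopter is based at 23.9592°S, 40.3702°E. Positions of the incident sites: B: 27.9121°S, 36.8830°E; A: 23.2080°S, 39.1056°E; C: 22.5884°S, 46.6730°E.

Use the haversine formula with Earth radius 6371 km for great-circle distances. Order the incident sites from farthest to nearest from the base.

C, B, A

Distances from the base:
C 22.5884°S, 46.6730°E: 661.5 km
B 27.9121°S, 36.8830°E: 561.0 km
A 23.2080°S, 39.1056°E: 153.6 km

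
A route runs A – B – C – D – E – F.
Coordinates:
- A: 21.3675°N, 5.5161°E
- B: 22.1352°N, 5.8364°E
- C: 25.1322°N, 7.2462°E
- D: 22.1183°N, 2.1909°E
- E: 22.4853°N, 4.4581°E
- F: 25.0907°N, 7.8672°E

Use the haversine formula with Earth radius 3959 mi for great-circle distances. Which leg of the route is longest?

Leg distances:
A→B: 56.9 mi
B→C: 225.5 mi
C→D: 381.8 mi
D→E: 147.1 mi
E→F: 280.8 mi
The longest leg is C–D at 381.8 mi.

C–D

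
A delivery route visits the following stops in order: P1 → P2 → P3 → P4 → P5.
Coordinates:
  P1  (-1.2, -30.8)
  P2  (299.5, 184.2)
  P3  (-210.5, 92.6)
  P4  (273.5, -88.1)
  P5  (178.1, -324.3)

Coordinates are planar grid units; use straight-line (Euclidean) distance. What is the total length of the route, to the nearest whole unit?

1659

Leg distances:
P1→P2: 369.7  (cumulative 369.7)
P2→P3: 518.2  (cumulative 887.8)
P3→P4: 516.6  (cumulative 1404.4)
P4→P5: 254.7  (cumulative 1659.2)
Total route length ≈ 1659.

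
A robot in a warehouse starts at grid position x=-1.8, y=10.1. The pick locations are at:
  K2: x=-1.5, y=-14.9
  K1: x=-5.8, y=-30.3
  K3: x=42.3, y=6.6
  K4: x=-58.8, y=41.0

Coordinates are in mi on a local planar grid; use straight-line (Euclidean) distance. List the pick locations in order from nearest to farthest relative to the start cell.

Computing each straight-line distance from x=-1.8, y=10.1:
K2 x=-1.5, y=-14.9: 25.0 mi
K1 x=-5.8, y=-30.3: 40.6 mi
K3 x=42.3, y=6.6: 44.2 mi
K4 x=-58.8, y=41.0: 64.8 mi

K2, K1, K3, K4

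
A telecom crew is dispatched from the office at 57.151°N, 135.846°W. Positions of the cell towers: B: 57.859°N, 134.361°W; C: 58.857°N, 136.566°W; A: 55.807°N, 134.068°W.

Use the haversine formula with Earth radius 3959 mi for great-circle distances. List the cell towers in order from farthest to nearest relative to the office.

Computing each great-circle distance from 57.151°N, 135.846°W:
C 58.857°N, 136.566°W: 120.8 mi
A 55.807°N, 134.068°W: 115.0 mi
B 57.859°N, 134.361°W: 73.7 mi

C, A, B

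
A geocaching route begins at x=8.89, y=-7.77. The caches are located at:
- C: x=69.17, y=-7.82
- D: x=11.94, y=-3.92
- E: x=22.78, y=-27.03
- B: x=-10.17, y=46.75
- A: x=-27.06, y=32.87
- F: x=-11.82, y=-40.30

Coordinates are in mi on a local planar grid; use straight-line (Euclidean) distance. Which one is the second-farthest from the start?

Distances from the start (x=8.89, y=-7.77):
C: 60.3 mi
B: 57.8 mi
A: 54.3 mi
F: 38.6 mi
E: 23.7 mi
D: 4.9 mi
The second-farthest is B at 57.8 mi.

B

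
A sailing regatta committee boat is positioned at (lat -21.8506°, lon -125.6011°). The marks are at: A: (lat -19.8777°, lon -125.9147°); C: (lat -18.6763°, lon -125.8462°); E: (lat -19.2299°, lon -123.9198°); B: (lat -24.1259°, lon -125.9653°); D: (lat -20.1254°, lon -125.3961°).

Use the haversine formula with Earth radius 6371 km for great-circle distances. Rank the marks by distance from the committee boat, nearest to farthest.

D, A, B, E, C

Distance from the committee boat at (lat -21.8506°, lon -125.6011°) to each:
D (lat -20.1254°, lon -125.3961°): 193.0 km
A (lat -19.8777°, lon -125.9147°): 221.8 km
B (lat -24.1259°, lon -125.9653°): 255.7 km
E (lat -19.2299°, lon -123.9198°): 339.9 km
C (lat -18.6763°, lon -125.8462°): 353.9 km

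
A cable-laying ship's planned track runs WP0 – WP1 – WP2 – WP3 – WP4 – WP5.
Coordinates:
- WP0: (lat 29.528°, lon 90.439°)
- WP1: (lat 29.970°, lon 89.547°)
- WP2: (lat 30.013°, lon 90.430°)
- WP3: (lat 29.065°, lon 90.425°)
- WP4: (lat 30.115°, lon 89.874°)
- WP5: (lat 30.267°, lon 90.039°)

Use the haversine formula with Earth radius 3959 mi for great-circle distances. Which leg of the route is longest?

WP3–WP4

Leg distances:
WP0→WP1: 61.6 mi
WP1→WP2: 52.9 mi
WP2→WP3: 65.5 mi
WP3→WP4: 79.7 mi
WP4→WP5: 14.4 mi
The longest leg is WP3–WP4 at 79.7 mi.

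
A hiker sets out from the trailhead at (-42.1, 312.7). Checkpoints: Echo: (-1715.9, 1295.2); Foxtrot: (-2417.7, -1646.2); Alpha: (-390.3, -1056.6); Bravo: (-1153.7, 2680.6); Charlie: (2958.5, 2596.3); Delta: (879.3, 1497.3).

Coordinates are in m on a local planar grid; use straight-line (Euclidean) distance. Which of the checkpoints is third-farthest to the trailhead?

Bravo

Distances from the trailhead ((-42.1, 312.7)):
Charlie: 3770.7 m
Foxtrot: 3079.1 m
Bravo: 2615.8 m
Echo: 1940.9 m
Delta: 1500.8 m
Alpha: 1412.9 m
The third-farthest is Bravo at 2615.8 m.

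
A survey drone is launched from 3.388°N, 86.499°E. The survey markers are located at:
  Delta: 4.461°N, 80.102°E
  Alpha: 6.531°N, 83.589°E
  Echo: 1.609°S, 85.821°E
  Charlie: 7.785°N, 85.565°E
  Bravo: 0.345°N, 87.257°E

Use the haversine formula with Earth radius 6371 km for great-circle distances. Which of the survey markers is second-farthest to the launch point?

Echo

Distance to each, sorted:
Delta: 719.6 km
Echo: 560.7 km
Charlie: 499.7 km
Alpha: 475.4 km
Bravo: 348.7 km
The second-farthest is Echo at 560.7 km.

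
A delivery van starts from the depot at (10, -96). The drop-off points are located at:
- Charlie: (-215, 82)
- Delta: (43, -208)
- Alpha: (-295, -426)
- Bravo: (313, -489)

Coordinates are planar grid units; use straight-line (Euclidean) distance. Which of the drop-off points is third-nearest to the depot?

Alpha

Distances from the depot ((10, -96)):
Delta: 116.8
Charlie: 286.9
Alpha: 449.4
Bravo: 496.2
The third-nearest is Alpha at 449.4.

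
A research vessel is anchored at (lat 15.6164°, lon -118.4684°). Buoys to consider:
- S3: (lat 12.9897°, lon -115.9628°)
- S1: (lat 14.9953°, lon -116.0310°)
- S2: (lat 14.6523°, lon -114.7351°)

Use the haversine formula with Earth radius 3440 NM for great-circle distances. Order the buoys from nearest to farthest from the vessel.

S1, S3, S2

Distances from the vessel:
S1 (lat 14.9953°, lon -116.0310°): 146.0 NM
S3 (lat 12.9897°, lon -115.9628°): 214.7 NM
S2 (lat 14.6523°, lon -114.7351°): 224.0 NM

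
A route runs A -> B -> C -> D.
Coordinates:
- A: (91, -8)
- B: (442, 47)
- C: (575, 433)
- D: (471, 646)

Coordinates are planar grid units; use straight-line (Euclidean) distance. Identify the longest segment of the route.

B–C

Leg distances:
A→B: 355.3
B→C: 408.3
C→D: 237.0
The longest leg is B–C at 408.3.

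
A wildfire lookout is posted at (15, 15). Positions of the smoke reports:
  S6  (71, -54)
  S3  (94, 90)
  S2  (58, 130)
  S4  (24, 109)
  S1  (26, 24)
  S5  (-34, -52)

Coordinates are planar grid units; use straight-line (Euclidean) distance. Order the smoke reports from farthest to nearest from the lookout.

Computing each straight-line distance from (15, 15):
S2 (58, 130): 122.8
S3 (94, 90): 108.9
S4 (24, 109): 94.4
S6 (71, -54): 88.9
S5 (-34, -52): 83.0
S1 (26, 24): 14.2

S2, S3, S4, S6, S5, S1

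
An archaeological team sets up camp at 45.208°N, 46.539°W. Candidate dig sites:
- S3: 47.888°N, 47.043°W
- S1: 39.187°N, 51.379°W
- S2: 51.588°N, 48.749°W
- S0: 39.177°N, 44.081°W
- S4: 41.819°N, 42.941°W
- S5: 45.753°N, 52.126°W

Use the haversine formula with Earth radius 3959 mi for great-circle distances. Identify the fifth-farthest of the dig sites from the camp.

Distance to each, sorted:
S1: 484.0 mi
S2: 452.3 mi
S0: 435.3 mi
S4: 295.5 mi
S5: 273.2 mi
S3: 186.7 mi
The fifth-farthest is S5 at 273.2 mi.

S5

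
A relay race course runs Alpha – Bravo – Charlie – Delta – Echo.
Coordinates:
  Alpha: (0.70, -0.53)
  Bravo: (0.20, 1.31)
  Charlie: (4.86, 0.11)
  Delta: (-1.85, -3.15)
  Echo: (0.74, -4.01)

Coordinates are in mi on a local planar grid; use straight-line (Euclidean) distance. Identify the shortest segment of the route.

Leg distances:
Alpha→Bravo: 1.9 mi
Bravo→Charlie: 4.8 mi
Charlie→Delta: 7.5 mi
Delta→Echo: 2.7 mi
The shortest leg is Alpha–Bravo at 1.9 mi.

Alpha–Bravo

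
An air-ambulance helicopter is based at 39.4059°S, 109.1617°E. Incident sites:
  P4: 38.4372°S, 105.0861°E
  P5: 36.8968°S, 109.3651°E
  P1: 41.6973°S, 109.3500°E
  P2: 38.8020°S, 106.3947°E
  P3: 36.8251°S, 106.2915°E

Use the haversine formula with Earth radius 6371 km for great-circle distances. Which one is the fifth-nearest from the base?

P3

Distances from the base (39.4059°S, 109.1617°E):
P2: 248.0 km
P1: 255.3 km
P5: 279.6 km
P4: 368.6 km
P3: 381.3 km
The fifth-nearest is P3 at 381.3 km.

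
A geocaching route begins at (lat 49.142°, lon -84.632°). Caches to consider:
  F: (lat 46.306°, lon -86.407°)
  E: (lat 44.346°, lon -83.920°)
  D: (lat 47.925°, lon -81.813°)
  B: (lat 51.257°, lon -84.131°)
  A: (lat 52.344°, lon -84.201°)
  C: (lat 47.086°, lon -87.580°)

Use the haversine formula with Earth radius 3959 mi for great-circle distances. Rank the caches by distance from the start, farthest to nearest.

E, A, F, C, D, B

Computing each great-circle distance from (lat 49.142°, lon -84.632°):
E (lat 44.346°, lon -83.920°): 333.1 mi
A (lat 52.344°, lon -84.201°): 222.1 mi
F (lat 46.306°, lon -86.407°): 212.6 mi
C (lat 47.086°, lon -87.580°): 196.6 mi
D (lat 47.925°, lon -81.813°): 154.0 mi
B (lat 51.257°, lon -84.131°): 147.8 mi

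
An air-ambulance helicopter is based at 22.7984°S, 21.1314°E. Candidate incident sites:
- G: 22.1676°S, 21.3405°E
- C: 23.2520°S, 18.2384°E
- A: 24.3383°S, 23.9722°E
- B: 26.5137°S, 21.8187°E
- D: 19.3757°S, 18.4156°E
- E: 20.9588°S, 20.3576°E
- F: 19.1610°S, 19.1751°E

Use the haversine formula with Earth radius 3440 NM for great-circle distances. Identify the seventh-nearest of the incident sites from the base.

Distance to each, sorted:
G: 39.6 NM
E: 118.6 NM
C: 162.2 NM
A: 181.6 NM
B: 226.2 NM
F: 244.4 NM
D: 255.7 NM
The seventh-nearest is D at 255.7 NM.

D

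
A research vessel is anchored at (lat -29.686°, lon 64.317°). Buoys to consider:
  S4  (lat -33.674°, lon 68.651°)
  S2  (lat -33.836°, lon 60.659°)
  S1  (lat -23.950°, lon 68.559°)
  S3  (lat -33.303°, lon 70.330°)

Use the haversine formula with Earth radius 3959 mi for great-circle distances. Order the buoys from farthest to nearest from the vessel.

Distances from the vessel:
S1 (lat -23.950°, lon 68.559°): 474.8 mi
S3 (lat -33.303°, lon 70.330°): 433.4 mi
S4 (lat -33.674°, lon 68.651°): 375.3 mi
S2 (lat -33.836°, lon 60.659°): 358.3 mi

S1, S3, S4, S2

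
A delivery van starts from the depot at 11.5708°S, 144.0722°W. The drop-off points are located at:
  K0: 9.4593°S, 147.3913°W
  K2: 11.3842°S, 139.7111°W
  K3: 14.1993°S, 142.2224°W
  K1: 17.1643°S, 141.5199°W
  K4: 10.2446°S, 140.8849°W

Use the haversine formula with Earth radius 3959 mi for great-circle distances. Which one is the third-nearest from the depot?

K0

Distances from the depot (11.5708°S, 144.0722°W):
K3: 220.2 mi
K4: 234.9 mi
K0: 268.6 mi
K2: 295.6 mi
K1: 422.5 mi
The third-nearest is K0 at 268.6 mi.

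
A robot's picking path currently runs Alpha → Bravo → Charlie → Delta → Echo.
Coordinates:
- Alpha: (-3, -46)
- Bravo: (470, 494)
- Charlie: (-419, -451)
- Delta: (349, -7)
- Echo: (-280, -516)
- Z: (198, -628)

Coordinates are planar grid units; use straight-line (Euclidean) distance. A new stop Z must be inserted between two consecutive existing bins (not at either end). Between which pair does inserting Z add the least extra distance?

between Delta and Echo

Added distance for inserting Z between each consecutive pair:
Alpha–Bravo: 1052.4
Bravo–Charlie: 498.9
Charlie–Delta: 393.9
Delta–Echo: 320.9
Smallest added distance is 320.9, inserting between Delta and Echo.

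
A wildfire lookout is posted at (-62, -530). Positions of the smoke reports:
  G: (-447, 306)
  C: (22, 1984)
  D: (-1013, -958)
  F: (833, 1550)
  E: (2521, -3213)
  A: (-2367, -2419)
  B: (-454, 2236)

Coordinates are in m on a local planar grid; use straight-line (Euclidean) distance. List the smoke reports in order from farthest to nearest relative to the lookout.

Distance from the lookout at (-62, -530) to each:
E (2521, -3213): 3724.3 m
A (-2367, -2419): 2980.2 m
B (-454, 2236): 2793.6 m
C (22, 1984): 2515.4 m
F (833, 1550): 2264.4 m
D (-1013, -958): 1042.9 m
G (-447, 306): 920.4 m

E, A, B, C, F, D, G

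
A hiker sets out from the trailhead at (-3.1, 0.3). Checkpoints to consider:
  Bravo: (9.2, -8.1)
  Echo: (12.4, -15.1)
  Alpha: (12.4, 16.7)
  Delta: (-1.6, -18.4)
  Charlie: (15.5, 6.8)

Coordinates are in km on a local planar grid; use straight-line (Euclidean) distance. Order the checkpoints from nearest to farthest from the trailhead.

Distance from the trailhead at (-3.1, 0.3) to each:
Bravo (9.2, -8.1): 14.9 km
Delta (-1.6, -18.4): 18.8 km
Charlie (15.5, 6.8): 19.7 km
Echo (12.4, -15.1): 21.8 km
Alpha (12.4, 16.7): 22.6 km

Bravo, Delta, Charlie, Echo, Alpha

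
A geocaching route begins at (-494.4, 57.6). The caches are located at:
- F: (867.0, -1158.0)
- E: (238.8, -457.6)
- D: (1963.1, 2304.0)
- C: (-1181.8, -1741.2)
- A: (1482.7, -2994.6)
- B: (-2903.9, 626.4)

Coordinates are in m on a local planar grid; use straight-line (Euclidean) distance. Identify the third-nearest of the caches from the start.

C

Distance to each, sorted:
E: 896.1 m
F: 1825.1 m
C: 1925.7 m
B: 2475.7 m
D: 3329.5 m
A: 3636.6 m
The third-nearest is C at 1925.7 m.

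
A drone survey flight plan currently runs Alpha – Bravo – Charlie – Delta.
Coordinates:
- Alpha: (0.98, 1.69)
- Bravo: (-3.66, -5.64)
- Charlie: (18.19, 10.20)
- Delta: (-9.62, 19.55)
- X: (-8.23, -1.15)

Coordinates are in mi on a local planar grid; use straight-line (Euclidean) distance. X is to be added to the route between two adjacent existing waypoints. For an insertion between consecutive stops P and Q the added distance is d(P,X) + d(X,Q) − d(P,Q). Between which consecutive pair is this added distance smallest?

between Alpha and Bravo

Added distance for inserting X between each consecutive pair:
Alpha–Bravo: 7.4 mi
Bravo–Charlie: 8.2 mi
Charlie–Delta: 20.2 mi
Smallest added distance is 7.4 mi, inserting between Alpha and Bravo.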